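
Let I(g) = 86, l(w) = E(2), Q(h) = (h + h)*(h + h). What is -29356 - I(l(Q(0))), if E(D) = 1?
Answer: -29442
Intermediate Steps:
Q(h) = 4*h² (Q(h) = (2*h)*(2*h) = 4*h²)
l(w) = 1
-29356 - I(l(Q(0))) = -29356 - 1*86 = -29356 - 86 = -29442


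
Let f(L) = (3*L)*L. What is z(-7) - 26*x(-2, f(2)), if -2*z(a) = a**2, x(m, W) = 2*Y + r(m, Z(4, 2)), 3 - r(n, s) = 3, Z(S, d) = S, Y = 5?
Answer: -569/2 ≈ -284.50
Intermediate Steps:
r(n, s) = 0 (r(n, s) = 3 - 1*3 = 3 - 3 = 0)
f(L) = 3*L**2
x(m, W) = 10 (x(m, W) = 2*5 + 0 = 10 + 0 = 10)
z(a) = -a**2/2
z(-7) - 26*x(-2, f(2)) = -1/2*(-7)**2 - 26*10 = -1/2*49 - 260 = -49/2 - 260 = -569/2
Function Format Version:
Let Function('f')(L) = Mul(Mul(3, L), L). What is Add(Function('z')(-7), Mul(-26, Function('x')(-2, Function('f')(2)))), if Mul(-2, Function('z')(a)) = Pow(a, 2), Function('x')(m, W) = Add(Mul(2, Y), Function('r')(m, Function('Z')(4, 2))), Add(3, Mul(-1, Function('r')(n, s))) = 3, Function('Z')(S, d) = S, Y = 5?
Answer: Rational(-569, 2) ≈ -284.50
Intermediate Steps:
Function('r')(n, s) = 0 (Function('r')(n, s) = Add(3, Mul(-1, 3)) = Add(3, -3) = 0)
Function('f')(L) = Mul(3, Pow(L, 2))
Function('x')(m, W) = 10 (Function('x')(m, W) = Add(Mul(2, 5), 0) = Add(10, 0) = 10)
Function('z')(a) = Mul(Rational(-1, 2), Pow(a, 2))
Add(Function('z')(-7), Mul(-26, Function('x')(-2, Function('f')(2)))) = Add(Mul(Rational(-1, 2), Pow(-7, 2)), Mul(-26, 10)) = Add(Mul(Rational(-1, 2), 49), -260) = Add(Rational(-49, 2), -260) = Rational(-569, 2)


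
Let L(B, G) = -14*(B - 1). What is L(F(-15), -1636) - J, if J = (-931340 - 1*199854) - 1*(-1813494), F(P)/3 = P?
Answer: -681656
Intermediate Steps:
F(P) = 3*P
J = 682300 (J = (-931340 - 199854) + 1813494 = -1131194 + 1813494 = 682300)
L(B, G) = 14 - 14*B (L(B, G) = -14*(-1 + B) = 14 - 14*B)
L(F(-15), -1636) - J = (14 - 42*(-15)) - 1*682300 = (14 - 14*(-45)) - 682300 = (14 + 630) - 682300 = 644 - 682300 = -681656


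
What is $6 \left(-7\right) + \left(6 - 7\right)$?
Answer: $-43$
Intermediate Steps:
$6 \left(-7\right) + \left(6 - 7\right) = -42 - 1 = -43$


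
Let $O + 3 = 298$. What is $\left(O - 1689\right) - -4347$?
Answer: $2953$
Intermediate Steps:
$O = 295$ ($O = -3 + 298 = 295$)
$\left(O - 1689\right) - -4347 = \left(295 - 1689\right) - -4347 = \left(295 - 1689\right) + 4347 = -1394 + 4347 = 2953$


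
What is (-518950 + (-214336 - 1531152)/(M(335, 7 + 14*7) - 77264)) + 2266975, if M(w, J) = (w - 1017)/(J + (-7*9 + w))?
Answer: 25459622679613/14564605 ≈ 1.7480e+6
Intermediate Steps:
M(w, J) = (-1017 + w)/(-63 + J + w) (M(w, J) = (-1017 + w)/(J + (-63 + w)) = (-1017 + w)/(-63 + J + w))
(-518950 + (-214336 - 1531152)/(M(335, 7 + 14*7) - 77264)) + 2266975 = (-518950 + (-214336 - 1531152)/((-1017 + 335)/(-63 + (7 + 14*7) + 335) - 77264)) + 2266975 = (-518950 - 1745488/(-682/(-63 + (7 + 98) + 335) - 77264)) + 2266975 = (-518950 - 1745488/(-682/(-63 + 105 + 335) - 77264)) + 2266975 = (-518950 - 1745488/(-682/377 - 77264)) + 2266975 = (-518950 - 1745488/(-29129210/377)) + 2266975 = (-518950 - 1745488*(-377/29129210)) + 2266975 = (-518950 + 329024488/14564605) + 2266975 = -7557972740262/14564605 + 2266975 = 25459622679613/14564605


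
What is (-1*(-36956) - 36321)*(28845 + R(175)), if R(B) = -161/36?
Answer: 659294465/36 ≈ 1.8314e+7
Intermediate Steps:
R(B) = -161/36 (R(B) = -161*1/36 = -161/36)
(-1*(-36956) - 36321)*(28845 + R(175)) = (-1*(-36956) - 36321)*(28845 - 161/36) = (36956 - 36321)*(1038259/36) = 635*(1038259/36) = 659294465/36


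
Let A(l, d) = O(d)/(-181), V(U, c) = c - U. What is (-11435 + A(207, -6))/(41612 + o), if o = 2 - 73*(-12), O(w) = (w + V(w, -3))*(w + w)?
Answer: -2069771/7690690 ≈ -0.26913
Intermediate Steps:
O(w) = -6*w (O(w) = (w + (-3 - w))*(w + w) = -6*w)
o = 878 (o = 2 + 876 = 878)
A(l, d) = 6*d/181 (A(l, d) = -6*d/(-181) = -6*d*(-1/181) = 6*d/181)
(-11435 + A(207, -6))/(41612 + o) = (-11435 + (6/181)*(-6))/(41612 + 878) = (-11435 - 36/181)/42490 = -2069771/181*1/42490 = -2069771/7690690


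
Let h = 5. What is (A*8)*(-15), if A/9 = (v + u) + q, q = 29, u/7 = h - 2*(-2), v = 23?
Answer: -124200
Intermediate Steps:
u = 63 (u = 7*(5 - 2*(-2)) = 7*(5 + 4) = 7*9 = 63)
A = 1035 (A = 9*((23 + 63) + 29) = 9*(86 + 29) = 9*115 = 1035)
(A*8)*(-15) = (1035*8)*(-15) = 8280*(-15) = -124200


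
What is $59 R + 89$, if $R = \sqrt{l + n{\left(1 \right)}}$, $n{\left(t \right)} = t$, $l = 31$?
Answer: $89 + 236 \sqrt{2} \approx 422.75$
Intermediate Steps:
$R = 4 \sqrt{2}$ ($R = \sqrt{31 + 1} = \sqrt{32} = 4 \sqrt{2} \approx 5.6569$)
$59 R + 89 = 59 \cdot 4 \sqrt{2} + 89 = 236 \sqrt{2} + 89 = 89 + 236 \sqrt{2}$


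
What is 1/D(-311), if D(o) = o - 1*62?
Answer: -1/373 ≈ -0.0026810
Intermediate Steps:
D(o) = -62 + o (D(o) = o - 62 = -62 + o)
1/D(-311) = 1/(-62 - 311) = 1/(-373) = -1/373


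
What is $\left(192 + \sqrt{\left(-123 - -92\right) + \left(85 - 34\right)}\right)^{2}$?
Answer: $36884 + 768 \sqrt{5} \approx 38601.0$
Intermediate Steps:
$\left(192 + \sqrt{\left(-123 - -92\right) + \left(85 - 34\right)}\right)^{2} = \left(192 + \sqrt{\left(-123 + 92\right) + 51}\right)^{2} = \left(192 + \sqrt{-31 + 51}\right)^{2} = \left(192 + \sqrt{20}\right)^{2} = \left(192 + 2 \sqrt{5}\right)^{2}$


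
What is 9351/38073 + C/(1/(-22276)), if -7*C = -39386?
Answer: -1590658274651/12691 ≈ -1.2534e+8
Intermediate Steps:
C = 39386/7 (C = -1/7*(-39386) = 39386/7 ≈ 5626.6)
9351/38073 + C/(1/(-22276)) = 9351/38073 + 39386/(7*(1/(-22276))) = 9351*(1/38073) + 39386/(7*(-1/22276)) = 3117/12691 + (39386/7)*(-22276) = 3117/12691 - 877362536/7 = -1590658274651/12691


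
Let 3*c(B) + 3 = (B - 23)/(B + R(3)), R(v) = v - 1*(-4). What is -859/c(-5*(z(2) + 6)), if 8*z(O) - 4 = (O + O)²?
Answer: 182967/82 ≈ 2231.3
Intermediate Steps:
z(O) = ½ + O²/2 (z(O) = ½ + (O + O)²/8 = ½ + (2*O)²/8 = ½ + (4*O²)/8 = ½ + O²/2)
R(v) = 4 + v (R(v) = v + 4 = 4 + v)
c(B) = -1 + (-23 + B)/(3*(7 + B)) (c(B) = -1 + ((B - 23)/(B + (4 + 3)))/3 = -1 + ((-23 + B)/(B + 7))/3 = -1 + ((-23 + B)/(7 + B))/3 = -1 + (-23 + B)/(3*(7 + B)))
-859/c(-5*(z(2) + 6)) = -859*3*(7 - 5*((½ + (½)*2²) + 6))/(2*(-22 - (-5)*((½ + (½)*2²) + 6))) = -859*3*(7 - 5*((½ + (½)*4) + 6))/(2*(-22 - (-5)*((½ + (½)*4) + 6))) = -859*3*(7 - 5*((½ + 2) + 6))/(2*(-22 - (-5)*((½ + 2) + 6))) = -859*3*(7 - 5*(5/2 + 6))/(2*(-22 - (-5)*(5/2 + 6))) = -859*3*(7 - 5*17/2)/(2*(-22 - (-5)*17/2)) = -859*3*(7 - 85/2)/(2*(-22 - 1*(-85/2))) = -859*(-213/(4*(-22 + 85/2))) = -859/((⅔)*(-2/71)*(41/2)) = -859/(-82/213) = -859*(-213/82) = 182967/82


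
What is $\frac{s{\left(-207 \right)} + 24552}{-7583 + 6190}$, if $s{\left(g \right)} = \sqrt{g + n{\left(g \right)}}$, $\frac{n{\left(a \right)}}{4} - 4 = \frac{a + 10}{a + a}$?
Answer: $- \frac{24552}{1393} - \frac{i \sqrt{900289}}{96117} \approx -17.625 - 0.0098717 i$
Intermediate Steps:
$n{\left(a \right)} = 16 + \frac{2 \left(10 + a\right)}{a}$ ($n{\left(a \right)} = 16 + 4 \frac{a + 10}{a + a} = 16 + 4 \frac{10 + a}{2 a} = 16 + \frac{2 \left(10 + a\right)}{a}$)
$s{\left(g \right)} = \sqrt{18 + g + \frac{20}{g}}$ ($s{\left(g \right)} = \sqrt{g + \left(18 + \frac{20}{g}\right)} = \sqrt{18 + g + \frac{20}{g}}$)
$\frac{s{\left(-207 \right)} + 24552}{-7583 + 6190} = \frac{\sqrt{18 - 207 + \frac{20}{-207}} + 24552}{-7583 + 6190} = \frac{\sqrt{18 - 207 + 20 \left(- \frac{1}{207}\right)} + 24552}{-1393} = \left(\sqrt{18 - 207 - \frac{20}{207}} + 24552\right) \left(- \frac{1}{1393}\right) = \left(\sqrt{- \frac{39143}{207}} + 24552\right) \left(- \frac{1}{1393}\right) = \left(\frac{i \sqrt{900289}}{69} + 24552\right) \left(- \frac{1}{1393}\right) = \left(24552 + \frac{i \sqrt{900289}}{69}\right) \left(- \frac{1}{1393}\right) = - \frac{24552}{1393} - \frac{i \sqrt{900289}}{96117}$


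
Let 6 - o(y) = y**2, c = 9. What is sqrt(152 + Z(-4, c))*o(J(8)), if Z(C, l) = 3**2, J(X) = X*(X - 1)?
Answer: -3130*sqrt(161) ≈ -39715.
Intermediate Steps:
J(X) = X*(-1 + X)
Z(C, l) = 9
o(y) = 6 - y**2
sqrt(152 + Z(-4, c))*o(J(8)) = sqrt(152 + 9)*(6 - (8*(-1 + 8))**2) = sqrt(161)*(6 - (8*7)**2) = sqrt(161)*(6 - 1*56**2) = sqrt(161)*(6 - 1*3136) = sqrt(161)*(6 - 3136) = sqrt(161)*(-3130) = -3130*sqrt(161)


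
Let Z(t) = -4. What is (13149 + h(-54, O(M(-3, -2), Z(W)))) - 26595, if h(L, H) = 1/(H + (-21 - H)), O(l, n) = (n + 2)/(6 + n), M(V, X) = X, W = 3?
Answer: -282367/21 ≈ -13446.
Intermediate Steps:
O(l, n) = (2 + n)/(6 + n)
h(L, H) = -1/21 (h(L, H) = 1/(-21) = -1/21)
(13149 + h(-54, O(M(-3, -2), Z(W)))) - 26595 = (13149 - 1/21) - 26595 = 276128/21 - 26595 = -282367/21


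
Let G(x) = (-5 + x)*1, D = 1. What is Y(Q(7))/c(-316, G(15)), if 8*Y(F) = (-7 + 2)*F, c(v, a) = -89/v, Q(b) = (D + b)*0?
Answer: 0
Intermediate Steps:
Q(b) = 0 (Q(b) = (1 + b)*0 = 0)
G(x) = -5 + x
Y(F) = -5*F/8 (Y(F) = ((-7 + 2)*F)/8 = (-5*F)/8 = -5*F/8)
Y(Q(7))/c(-316, G(15)) = (-5/8*0)/((-89/(-316))) = 0/((-89*(-1/316))) = 0/(89/316) = 0*(316/89) = 0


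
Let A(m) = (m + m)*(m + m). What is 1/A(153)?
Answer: 1/93636 ≈ 1.0680e-5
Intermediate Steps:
A(m) = 4*m**2 (A(m) = (2*m)*(2*m) = 4*m**2)
1/A(153) = 1/(4*153**2) = 1/(4*23409) = 1/93636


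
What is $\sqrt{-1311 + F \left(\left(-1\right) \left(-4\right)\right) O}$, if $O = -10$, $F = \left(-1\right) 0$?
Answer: $i \sqrt{1311} \approx 36.208 i$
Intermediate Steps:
$F = 0$
$\sqrt{-1311 + F \left(\left(-1\right) \left(-4\right)\right) O} = \sqrt{-1311 + 0 \left(\left(-1\right) \left(-4\right)\right) \left(-10\right)} = \sqrt{-1311 + 0 \cdot 4 \left(-10\right)} = \sqrt{-1311 + 0 \left(-10\right)} = \sqrt{-1311 + 0} = \sqrt{-1311} = i \sqrt{1311}$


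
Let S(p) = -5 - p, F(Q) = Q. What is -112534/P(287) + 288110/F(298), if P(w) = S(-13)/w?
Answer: -2405569501/596 ≈ -4.0362e+6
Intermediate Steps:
P(w) = 8/w (P(w) = (-5 - 1*(-13))/w = (-5 + 13)/w = 8/w)
-112534/P(287) + 288110/F(298) = -112534/(8/287) + 288110/298 = -112534/(8*(1/287)) + 288110*(1/298) = -112534/8/287 + 144055/149 = -112534*287/8 + 144055/149 = -16148629/4 + 144055/149 = -2405569501/596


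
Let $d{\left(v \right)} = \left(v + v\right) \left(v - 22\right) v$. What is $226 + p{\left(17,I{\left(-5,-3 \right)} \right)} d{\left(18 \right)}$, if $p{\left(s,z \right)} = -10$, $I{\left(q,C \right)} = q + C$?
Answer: $26146$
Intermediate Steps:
$I{\left(q,C \right)} = C + q$
$d{\left(v \right)} = 2 v^{2} \left(-22 + v\right)$ ($d{\left(v \right)} = 2 v \left(-22 + v\right) v = 2 v^{2} \left(-22 + v\right)$)
$226 + p{\left(17,I{\left(-5,-3 \right)} \right)} d{\left(18 \right)} = 226 - 10 \cdot 2 \cdot 18^{2} \left(-22 + 18\right) = 226 - 10 \cdot 2 \cdot 324 \left(-4\right) = 226 - -25920 = 226 + 25920 = 26146$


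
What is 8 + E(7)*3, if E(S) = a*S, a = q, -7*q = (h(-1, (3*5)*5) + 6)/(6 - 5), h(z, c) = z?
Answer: -7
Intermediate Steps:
q = -5/7 (q = -(-1 + 6)/(7*(6 - 5)) = -5/(7*1) = -5/7 ≈ -0.71429)
a = -5/7 ≈ -0.71429
E(S) = -5*S/7
8 + E(7)*3 = 8 - 5/7*7*3 = 8 - 5*3 = 8 - 15 = -7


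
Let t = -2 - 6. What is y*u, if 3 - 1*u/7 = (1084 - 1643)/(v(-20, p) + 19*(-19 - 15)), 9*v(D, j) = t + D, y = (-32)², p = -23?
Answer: 44782080/2921 ≈ 15331.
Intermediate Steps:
t = -8
y = 1024
v(D, j) = -8/9 + D/9 (v(D, j) = (-8 + D)/9 = -8/9 + D/9)
u = 87465/5842 (u = 21 - 7*(1084 - 1643)/((-8/9 + (⅑)*(-20)) + 19*(-19 - 15)) = 21 - (-3913)/((-8/9 - 20/9) + 19*(-34)) = 21 - (-3913)/(-28/9 - 646) = 21 - (-3913)/(-5842/9) = 21 - (-3913)*(-9)/5842 = 21 - 7*5031/5842 = 21 - 35217/5842 = 87465/5842 ≈ 14.972)
y*u = 1024*(87465/5842) = 44782080/2921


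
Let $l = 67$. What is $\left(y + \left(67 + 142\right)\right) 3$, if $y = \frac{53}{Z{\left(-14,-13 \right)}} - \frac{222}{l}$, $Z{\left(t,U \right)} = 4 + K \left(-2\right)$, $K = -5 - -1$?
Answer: $\frac{168923}{268} \approx 630.31$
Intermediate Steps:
$K = -4$ ($K = -5 + 1 = -4$)
$Z{\left(t,U \right)} = 12$ ($Z{\left(t,U \right)} = 4 - -8 = 4 + 8 = 12$)
$y = \frac{887}{804}$ ($y = \frac{53}{12} - \frac{222}{67} = \frac{887}{804} \approx 1.1032$)
$\left(y + \left(67 + 142\right)\right) 3 = \left(\frac{887}{804} + \left(67 + 142\right)\right) 3 = \left(\frac{887}{804} + 209\right) 3 = \frac{168923}{804} \cdot 3 = \frac{168923}{268}$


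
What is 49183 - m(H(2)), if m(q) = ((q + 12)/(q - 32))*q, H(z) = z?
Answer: 737759/15 ≈ 49184.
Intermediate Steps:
m(q) = q*(12 + q)/(-32 + q) (m(q) = ((12 + q)/(-32 + q))*q = q*(12 + q)/(-32 + q))
49183 - m(H(2)) = 49183 - 2*(12 + 2)/(-32 + 2) = 49183 - 2*14/(-30) = 49183 - 2*(-1)*14/30 = 49183 - 1*(-14/15) = 49183 + 14/15 = 737759/15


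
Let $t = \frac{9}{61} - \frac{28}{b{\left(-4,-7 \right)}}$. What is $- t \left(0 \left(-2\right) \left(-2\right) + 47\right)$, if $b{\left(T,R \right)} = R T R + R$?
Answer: $- \frac{23735}{1769} \approx -13.417$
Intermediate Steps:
$b{\left(T,R \right)} = R + T R^{2}$ ($b{\left(T,R \right)} = T R^{2} + R = R + T R^{2}$)
$t = \frac{505}{1769}$ ($t = \frac{9}{61} - \frac{28}{\left(-7\right) \left(1 - -28\right)} = 9 \cdot \frac{1}{61} - \frac{28}{\left(-7\right) \left(1 + 28\right)} = \frac{9}{61} - \frac{28}{\left(-7\right) 29} = \frac{9}{61} - \frac{28}{-203} = \frac{9}{61} - - \frac{4}{29} = \frac{9}{61} + \frac{4}{29} = \frac{505}{1769} \approx 0.28547$)
$- t \left(0 \left(-2\right) \left(-2\right) + 47\right) = \left(-1\right) \frac{505}{1769} \left(0 \left(-2\right) \left(-2\right) + 47\right) = - \frac{505 \left(0 \left(-2\right) + 47\right)}{1769} = - \frac{505 \left(0 + 47\right)}{1769} = \left(- \frac{505}{1769}\right) 47 = - \frac{23735}{1769}$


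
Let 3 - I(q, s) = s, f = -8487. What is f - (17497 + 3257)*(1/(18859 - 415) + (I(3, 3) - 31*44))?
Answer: 86994101247/3074 ≈ 2.8300e+7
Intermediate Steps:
I(q, s) = 3 - s
f - (17497 + 3257)*(1/(18859 - 415) + (I(3, 3) - 31*44)) = -8487 - (17497 + 3257)*(1/(18859 - 415) + ((3 - 1*3) - 31*44)) = -8487 - 20754*(1/18444 + ((3 - 3) - 1364)) = -8487 - 20754*(1/18444 + (0 - 1364)) = -8487 - 20754*(1/18444 - 1364) = -8487 - 20754*(-25157615)/18444 = -8487 - 1*(-87020190285/3074) = -8487 + 87020190285/3074 = 86994101247/3074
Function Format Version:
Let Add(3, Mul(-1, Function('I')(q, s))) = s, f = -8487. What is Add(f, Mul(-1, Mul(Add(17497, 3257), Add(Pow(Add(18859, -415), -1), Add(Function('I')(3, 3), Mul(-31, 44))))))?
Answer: Rational(86994101247, 3074) ≈ 2.8300e+7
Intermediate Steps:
Function('I')(q, s) = Add(3, Mul(-1, s))
Add(f, Mul(-1, Mul(Add(17497, 3257), Add(Pow(Add(18859, -415), -1), Add(Function('I')(3, 3), Mul(-31, 44)))))) = Add(-8487, Mul(-1, Mul(Add(17497, 3257), Add(Pow(Add(18859, -415), -1), Add(Add(3, Mul(-1, 3)), Mul(-31, 44)))))) = Add(-8487, Mul(-1, Mul(20754, Add(Pow(18444, -1), Add(Add(3, -3), -1364))))) = Add(-8487, Mul(-1, Mul(20754, Add(Rational(1, 18444), Add(0, -1364))))) = Add(-8487, Mul(-1, Mul(20754, Add(Rational(1, 18444), -1364)))) = Add(-8487, Mul(-1, Mul(20754, Rational(-25157615, 18444)))) = Add(-8487, Mul(-1, Rational(-87020190285, 3074))) = Add(-8487, Rational(87020190285, 3074)) = Rational(86994101247, 3074)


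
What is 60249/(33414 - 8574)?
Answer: 20083/8280 ≈ 2.4255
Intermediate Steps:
60249/(33414 - 8574) = 60249/24840 = 60249*(1/24840) = 20083/8280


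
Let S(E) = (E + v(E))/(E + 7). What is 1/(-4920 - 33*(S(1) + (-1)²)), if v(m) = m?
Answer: -4/19845 ≈ -0.00020156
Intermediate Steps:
S(E) = 2*E/(7 + E) (S(E) = (E + E)/(E + 7) = (2*E)/(7 + E) = 2*E/(7 + E))
1/(-4920 - 33*(S(1) + (-1)²)) = 1/(-4920 - 33*(2*1/(7 + 1) + (-1)²)) = 1/(-4920 - 33*(2*1/8 + 1)) = 1/(-4920 - 33*(2*1*(⅛) + 1)) = 1/(-4920 - 33*(¼ + 1)) = 1/(-4920 - 33*5/4) = 1/(-4920 - 165/4) = 1/(-19845/4) = -4/19845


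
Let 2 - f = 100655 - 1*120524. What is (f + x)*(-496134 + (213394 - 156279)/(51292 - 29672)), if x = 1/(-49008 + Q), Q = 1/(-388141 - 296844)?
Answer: -15223772069315076708877/1544208264526 ≈ -9.8586e+9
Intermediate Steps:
Q = -1/684985 (Q = 1/(-684985) = -1/684985 ≈ -1.4599e-6)
x = -684985/33569744881 (x = 1/(-49008 - 1/684985) = 1/(-33569744881/684985) = -684985/33569744881 ≈ -2.0405e-5)
f = 19871 (f = 2 - (100655 - 1*120524) = 2 - (100655 - 120524) = 2 - 1*(-19869) = 2 + 19869 = 19871)
(f + x)*(-496134 + (213394 - 156279)/(51292 - 29672)) = (19871 - 684985/33569744881)*(-496134 + (213394 - 156279)/(51292 - 29672)) = 667064399845366*(-496134 + 57115/21620)/33569744881 = 667064399845366*(-496134 + 57115*(1/21620))/33569744881 = 667064399845366*(-496134 + 11423/4324)/33569744881 = (667064399845366/33569744881)*(-2145271993/4324) = -15223772069315076708877/1544208264526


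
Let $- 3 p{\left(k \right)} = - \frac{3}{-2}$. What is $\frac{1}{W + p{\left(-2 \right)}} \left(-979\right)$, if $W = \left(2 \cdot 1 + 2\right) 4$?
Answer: $- \frac{1958}{31} \approx -63.161$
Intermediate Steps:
$p{\left(k \right)} = - \frac{1}{2}$ ($p{\left(k \right)} = - \frac{\left(-3\right) \frac{1}{-2}}{3} = - \frac{\left(-3\right) \left(- \frac{1}{2}\right)}{3} = \left(- \frac{1}{3}\right) \frac{3}{2} = - \frac{1}{2}$)
$W = 16$ ($W = \left(2 + 2\right) 4 = 4 \cdot 4 = 16$)
$\frac{1}{W + p{\left(-2 \right)}} \left(-979\right) = \frac{1}{16 - \frac{1}{2}} \left(-979\right) = \frac{1}{\frac{31}{2}} \left(-979\right) = \frac{2}{31} \left(-979\right) = - \frac{1958}{31}$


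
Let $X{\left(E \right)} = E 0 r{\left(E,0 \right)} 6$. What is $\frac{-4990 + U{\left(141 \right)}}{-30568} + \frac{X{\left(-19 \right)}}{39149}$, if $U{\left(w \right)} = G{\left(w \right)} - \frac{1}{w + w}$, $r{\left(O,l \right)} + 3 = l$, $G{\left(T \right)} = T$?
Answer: $\frac{1367419}{8620176} \approx 0.15863$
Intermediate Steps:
$r{\left(O,l \right)} = -3 + l$
$U{\left(w \right)} = w - \frac{1}{2 w}$ ($U{\left(w \right)} = w - \frac{1}{w + w} = w - \frac{1}{2 w}$)
$X{\left(E \right)} = 0$ ($X{\left(E \right)} = E 0 \left(-3 + 0\right) 6 = 0 \left(-3\right) 6 = 0 \cdot 6 = 0$)
$\frac{-4990 + U{\left(141 \right)}}{-30568} + \frac{X{\left(-19 \right)}}{39149} = \frac{-4990 + \left(141 - \frac{1}{2 \cdot 141}\right)}{-30568} + \frac{0}{39149} = \left(-4990 + \left(141 - \frac{1}{282}\right)\right) \left(- \frac{1}{30568}\right) + 0 \cdot \frac{1}{39149} = \left(-4990 + \left(141 - \frac{1}{282}\right)\right) \left(- \frac{1}{30568}\right) + 0 = \left(-4990 + \frac{39761}{282}\right) \left(- \frac{1}{30568}\right) + 0 = \left(- \frac{1367419}{282}\right) \left(- \frac{1}{30568}\right) + 0 = \frac{1367419}{8620176} + 0 = \frac{1367419}{8620176}$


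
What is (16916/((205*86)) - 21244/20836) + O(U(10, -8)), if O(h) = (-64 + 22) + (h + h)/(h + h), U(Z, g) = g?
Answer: -1885369478/45917335 ≈ -41.060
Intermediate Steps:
O(h) = -41 (O(h) = -42 + (2*h)/((2*h)) = -42 + (2*h)*(1/(2*h)) = -42 + 1 = -41)
(16916/((205*86)) - 21244/20836) + O(U(10, -8)) = (16916/((205*86)) - 21244/20836) - 41 = (16916/17630 - 21244*1/20836) - 41 = (16916*(1/17630) - 5311/5209) - 41 = (8458/8815 - 5311/5209) - 41 = -2758743/45917335 - 41 = -1885369478/45917335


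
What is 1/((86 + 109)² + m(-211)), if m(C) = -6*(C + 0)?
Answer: 1/39291 ≈ 2.5451e-5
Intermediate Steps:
m(C) = -6*C
1/((86 + 109)² + m(-211)) = 1/((86 + 109)² - 6*(-211)) = 1/(195² + 1266) = 1/(38025 + 1266) = 1/39291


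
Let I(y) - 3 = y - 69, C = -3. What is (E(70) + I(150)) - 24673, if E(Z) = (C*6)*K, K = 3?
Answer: -24643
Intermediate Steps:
E(Z) = -54 (E(Z) = -3*6*3 = -18*3 = -54)
I(y) = -66 + y (I(y) = 3 + (y - 69) = 3 + (-69 + y) = -66 + y)
(E(70) + I(150)) - 24673 = (-54 + (-66 + 150)) - 24673 = (-54 + 84) - 24673 = 30 - 24673 = -24643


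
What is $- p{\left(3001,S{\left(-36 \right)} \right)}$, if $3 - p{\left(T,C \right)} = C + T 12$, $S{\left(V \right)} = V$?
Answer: $35973$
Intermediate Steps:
$p{\left(T,C \right)} = 3 - C - 12 T$ ($p{\left(T,C \right)} = 3 - \left(C + T 12\right) = 3 - \left(C + 12 T\right) = 3 - C - 12 T$)
$- p{\left(3001,S{\left(-36 \right)} \right)} = - (3 - -36 - 36012) = - (3 + 36 - 36012) = \left(-1\right) \left(-35973\right) = 35973$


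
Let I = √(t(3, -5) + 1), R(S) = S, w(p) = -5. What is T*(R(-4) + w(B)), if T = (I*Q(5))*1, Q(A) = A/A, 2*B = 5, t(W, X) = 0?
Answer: -9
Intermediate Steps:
B = 5/2 (B = (½)*5 = 5/2 ≈ 2.5000)
Q(A) = 1
I = 1 (I = √(0 + 1) = √1 = 1)
T = 1 (T = (1*1)*1 = 1*1 = 1)
T*(R(-4) + w(B)) = 1*(-4 - 5) = 1*(-9) = -9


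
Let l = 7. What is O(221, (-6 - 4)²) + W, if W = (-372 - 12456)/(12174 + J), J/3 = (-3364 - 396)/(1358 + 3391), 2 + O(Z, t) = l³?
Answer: 3274986419/9633841 ≈ 339.95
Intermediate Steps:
O(Z, t) = 341 (O(Z, t) = -2 + 7³ = -2 + 343 = 341)
J = -3760/1583 (J = 3*((-3364 - 396)/(1358 + 3391)) = 3*(-3760/4749) = -3760/1583 ≈ -2.3752)
W = -10153362/9633841 (W = (-372 - 12456)/(12174 - 3760/1583) = -12828/19267682/1583 = -12828*1583/19267682 = -10153362/9633841 ≈ -1.0539)
O(221, (-6 - 4)²) + W = 341 - 10153362/9633841 = 3274986419/9633841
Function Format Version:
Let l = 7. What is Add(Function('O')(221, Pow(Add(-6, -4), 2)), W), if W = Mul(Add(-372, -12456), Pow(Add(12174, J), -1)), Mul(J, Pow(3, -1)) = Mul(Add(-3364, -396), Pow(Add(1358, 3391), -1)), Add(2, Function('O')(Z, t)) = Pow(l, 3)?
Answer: Rational(3274986419, 9633841) ≈ 339.95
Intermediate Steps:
Function('O')(Z, t) = 341 (Function('O')(Z, t) = Add(-2, Pow(7, 3)) = Add(-2, 343) = 341)
J = Rational(-3760, 1583) (J = Mul(3, Mul(Add(-3364, -396), Pow(Add(1358, 3391), -1))) = Mul(3, Mul(-3760, Pow(4749, -1))) = Mul(3, Mul(-3760, Rational(1, 4749))) = Mul(3, Rational(-3760, 4749)) = Rational(-3760, 1583) ≈ -2.3752)
W = Rational(-10153362, 9633841) (W = Mul(Add(-372, -12456), Pow(Add(12174, Rational(-3760, 1583)), -1)) = Mul(-12828, Pow(Rational(19267682, 1583), -1)) = Mul(-12828, Rational(1583, 19267682)) = Rational(-10153362, 9633841) ≈ -1.0539)
Add(Function('O')(221, Pow(Add(-6, -4), 2)), W) = Add(341, Rational(-10153362, 9633841)) = Rational(3274986419, 9633841)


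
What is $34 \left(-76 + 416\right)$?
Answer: $11560$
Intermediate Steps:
$34 \left(-76 + 416\right) = 34 \cdot 340 = 11560$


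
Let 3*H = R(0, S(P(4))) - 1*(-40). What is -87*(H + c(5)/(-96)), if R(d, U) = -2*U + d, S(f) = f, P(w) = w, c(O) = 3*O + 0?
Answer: -29261/32 ≈ -914.41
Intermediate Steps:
c(O) = 3*O
R(d, U) = d - 2*U
H = 32/3 (H = ((0 - 2*4) - 1*(-40))/3 = ((0 - 8) + 40)/3 = (-8 + 40)/3 = (⅓)*32 = 32/3 ≈ 10.667)
-87*(H + c(5)/(-96)) = -87*(32/3 + (3*5)/(-96)) = -87*(32/3 + 15*(-1/96)) = -87*(32/3 - 5/32) = -87*1009/96 = -29261/32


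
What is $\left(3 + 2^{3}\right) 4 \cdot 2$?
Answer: $88$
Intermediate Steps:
$\left(3 + 2^{3}\right) 4 \cdot 2 = \left(3 + 8\right) 8 = 11 \cdot 8 = 88$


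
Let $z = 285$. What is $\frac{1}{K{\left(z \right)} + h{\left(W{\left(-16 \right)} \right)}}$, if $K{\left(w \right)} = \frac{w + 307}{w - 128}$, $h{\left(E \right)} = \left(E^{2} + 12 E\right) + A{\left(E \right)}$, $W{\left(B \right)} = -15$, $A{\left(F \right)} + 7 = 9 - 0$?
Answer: $\frac{157}{7971} \approx 0.019696$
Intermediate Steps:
$A{\left(F \right)} = 2$ ($A{\left(F \right)} = -7 + \left(9 - 0\right) = -7 + \left(9 + 0\right) = -7 + 9 = 2$)
$h{\left(E \right)} = 2 + E^{2} + 12 E$ ($h{\left(E \right)} = \left(E^{2} + 12 E\right) + 2 = 2 + E^{2} + 12 E$)
$K{\left(w \right)} = \frac{307 + w}{-128 + w}$
$\frac{1}{K{\left(z \right)} + h{\left(W{\left(-16 \right)} \right)}} = \frac{1}{\frac{307 + 285}{-128 + 285} + \left(2 + \left(-15\right)^{2} + 12 \left(-15\right)\right)} = \frac{1}{\frac{1}{157} \cdot 592 + \left(2 + 225 - 180\right)} = \frac{1}{\frac{1}{157} \cdot 592 + 47} = \frac{1}{\frac{592}{157} + 47} = \frac{1}{\frac{7971}{157}} = \frac{157}{7971}$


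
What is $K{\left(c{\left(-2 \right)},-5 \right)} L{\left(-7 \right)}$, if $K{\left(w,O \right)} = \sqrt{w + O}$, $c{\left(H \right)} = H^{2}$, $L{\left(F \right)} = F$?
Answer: $- 7 i \approx - 7.0 i$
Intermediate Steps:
$K{\left(w,O \right)} = \sqrt{O + w}$
$K{\left(c{\left(-2 \right)},-5 \right)} L{\left(-7 \right)} = \sqrt{-5 + \left(-2\right)^{2}} \left(-7\right) = \sqrt{-5 + 4} \left(-7\right) = \sqrt{-1} \left(-7\right) = i \left(-7\right) = - 7 i$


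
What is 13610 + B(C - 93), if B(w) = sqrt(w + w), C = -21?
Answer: 13610 + 2*I*sqrt(57) ≈ 13610.0 + 15.1*I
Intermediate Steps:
B(w) = sqrt(2)*sqrt(w) (B(w) = sqrt(2*w) = sqrt(2)*sqrt(w))
13610 + B(C - 93) = 13610 + sqrt(2)*sqrt(-21 - 93) = 13610 + sqrt(2)*sqrt(-114) = 13610 + sqrt(2)*(I*sqrt(114)) = 13610 + 2*I*sqrt(57)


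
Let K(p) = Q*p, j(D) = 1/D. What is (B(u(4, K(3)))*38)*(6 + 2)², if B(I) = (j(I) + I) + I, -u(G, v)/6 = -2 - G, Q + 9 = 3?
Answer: 1576544/9 ≈ 1.7517e+5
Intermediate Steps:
Q = -6 (Q = -9 + 3 = -6)
K(p) = -6*p
u(G, v) = 12 + 6*G (u(G, v) = -6*(-2 - G) = 12 + 6*G)
B(I) = 1/I + 2*I (B(I) = (1/I + I) + I = (I + 1/I) + I = 1/I + 2*I)
(B(u(4, K(3)))*38)*(6 + 2)² = ((1/(12 + 6*4) + 2*(12 + 6*4))*38)*(6 + 2)² = ((1/(12 + 24) + 2*(12 + 24))*38)*8² = ((1/36 + 2*36)*38)*64 = ((1/36 + 72)*38)*64 = ((2593/36)*38)*64 = (49267/18)*64 = 1576544/9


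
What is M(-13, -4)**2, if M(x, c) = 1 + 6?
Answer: 49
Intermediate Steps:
M(x, c) = 7
M(-13, -4)**2 = 7**2 = 49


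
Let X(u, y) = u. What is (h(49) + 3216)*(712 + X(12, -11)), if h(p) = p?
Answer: 2363860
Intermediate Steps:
(h(49) + 3216)*(712 + X(12, -11)) = (49 + 3216)*(712 + 12) = 3265*724 = 2363860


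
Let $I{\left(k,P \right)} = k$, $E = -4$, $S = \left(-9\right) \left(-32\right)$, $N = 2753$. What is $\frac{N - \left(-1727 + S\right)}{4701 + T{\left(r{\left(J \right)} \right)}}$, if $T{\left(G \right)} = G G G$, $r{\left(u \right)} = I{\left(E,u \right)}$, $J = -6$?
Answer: $\frac{4192}{4637} \approx 0.90403$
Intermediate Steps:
$S = 288$
$r{\left(u \right)} = -4$
$T{\left(G \right)} = G^{3}$ ($T{\left(G \right)} = G^{2} G = G^{3}$)
$\frac{N - \left(-1727 + S\right)}{4701 + T{\left(r{\left(J \right)} \right)}} = \frac{2753 + \left(1727 - 288\right)}{4701 + \left(-4\right)^{3}} = \frac{2753 + \left(1727 - 288\right)}{4701 - 64} = \frac{2753 + 1439}{4637} = 4192 \cdot \frac{1}{4637} = \frac{4192}{4637}$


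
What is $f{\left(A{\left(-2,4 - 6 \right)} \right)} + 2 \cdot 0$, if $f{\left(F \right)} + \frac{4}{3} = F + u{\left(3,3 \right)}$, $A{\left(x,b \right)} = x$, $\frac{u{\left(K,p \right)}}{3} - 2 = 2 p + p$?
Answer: $\frac{89}{3} \approx 29.667$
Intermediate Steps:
$u{\left(K,p \right)} = 6 + 9 p$ ($u{\left(K,p \right)} = 6 + 3 \left(2 p + p\right) = 6 + 3 \cdot 3 p = 6 + 9 p$)
$f{\left(F \right)} = \frac{95}{3} + F$ ($f{\left(F \right)} = - \frac{4}{3} + \left(F + \left(6 + 9 \cdot 3\right)\right) = - \frac{4}{3} + \left(F + \left(6 + 27\right)\right) = - \frac{4}{3} + \left(F + 33\right) = - \frac{4}{3} + \left(33 + F\right) = \frac{95}{3} + F$)
$f{\left(A{\left(-2,4 - 6 \right)} \right)} + 2 \cdot 0 = \left(\frac{95}{3} - 2\right) + 2 \cdot 0 = \frac{89}{3} + 0 = \frac{89}{3}$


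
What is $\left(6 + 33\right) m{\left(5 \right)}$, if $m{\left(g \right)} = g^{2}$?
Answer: $975$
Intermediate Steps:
$\left(6 + 33\right) m{\left(5 \right)} = \left(6 + 33\right) 5^{2} = 39 \cdot 25 = 975$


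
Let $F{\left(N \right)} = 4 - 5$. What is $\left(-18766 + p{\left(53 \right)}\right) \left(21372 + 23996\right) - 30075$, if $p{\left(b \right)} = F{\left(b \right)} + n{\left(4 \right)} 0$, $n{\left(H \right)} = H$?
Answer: $-851451331$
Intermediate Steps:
$F{\left(N \right)} = -1$ ($F{\left(N \right)} = 4 - 5 = -1$)
$p{\left(b \right)} = -1$ ($p{\left(b \right)} = -1 + 4 \cdot 0 = -1 + 0 = -1$)
$\left(-18766 + p{\left(53 \right)}\right) \left(21372 + 23996\right) - 30075 = \left(-18766 - 1\right) \left(21372 + 23996\right) - 30075 = \left(-18767\right) 45368 - 30075 = -851421256 - 30075 = -851451331$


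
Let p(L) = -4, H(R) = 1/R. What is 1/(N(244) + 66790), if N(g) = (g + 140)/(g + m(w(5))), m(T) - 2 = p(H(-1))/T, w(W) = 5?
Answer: 613/40943230 ≈ 1.4972e-5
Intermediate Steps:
H(R) = 1/R
m(T) = 2 - 4/T
N(g) = (140 + g)/(6/5 + g) (N(g) = (g + 140)/(g + (2 - 4/5)) = (140 + g)/(g + (2 - 4*⅕)) = (140 + g)/(g + (2 - ⅘)) = (140 + g)/(g + 6/5) = (140 + g)/(6/5 + g))
1/(N(244) + 66790) = 1/(5*(140 + 244)/(6 + 5*244) + 66790) = 1/(5*384/(6 + 1220) + 66790) = 1/(5*384/1226 + 66790) = 1/(5*(1/1226)*384 + 66790) = 1/(960/613 + 66790) = 1/(40943230/613) = 613/40943230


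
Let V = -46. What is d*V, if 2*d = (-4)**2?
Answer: -368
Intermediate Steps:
d = 8 (d = (1/2)*(-4)**2 = (1/2)*16 = 8)
d*V = 8*(-46) = -368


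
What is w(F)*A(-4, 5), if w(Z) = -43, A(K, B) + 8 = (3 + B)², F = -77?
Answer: -2408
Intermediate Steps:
A(K, B) = -8 + (3 + B)²
w(F)*A(-4, 5) = -43*(-8 + (3 + 5)²) = -43*(-8 + 8²) = -43*(-8 + 64) = -43*56 = -2408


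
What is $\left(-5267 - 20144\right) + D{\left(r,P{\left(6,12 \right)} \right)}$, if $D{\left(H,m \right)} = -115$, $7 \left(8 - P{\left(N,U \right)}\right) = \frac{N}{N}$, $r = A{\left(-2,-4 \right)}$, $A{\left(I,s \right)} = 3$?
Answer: $-25526$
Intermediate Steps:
$r = 3$
$P{\left(N,U \right)} = \frac{55}{7}$ ($P{\left(N,U \right)} = 8 - \frac{N \frac{1}{N}}{7} = 8 - \frac{1}{7} = \frac{55}{7}$)
$\left(-5267 - 20144\right) + D{\left(r,P{\left(6,12 \right)} \right)} = \left(-5267 - 20144\right) - 115 = -25411 - 115 = -25526$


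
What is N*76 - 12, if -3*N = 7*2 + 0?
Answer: -1100/3 ≈ -366.67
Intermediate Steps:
N = -14/3 (N = -(7*2 + 0)/3 = -(14 + 0)/3 = -⅓*14 = -14/3 ≈ -4.6667)
N*76 - 12 = -14/3*76 - 12 = -1064/3 - 12 = -1100/3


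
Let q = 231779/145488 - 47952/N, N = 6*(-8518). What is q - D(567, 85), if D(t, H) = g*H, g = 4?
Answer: -209106836471/619633392 ≈ -337.47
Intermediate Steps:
N = -51108
D(t, H) = 4*H
q = 1568516809/619633392 (q = 231779/145488 - 47952/(-51108) = 231779*(1/145488) - 47952*(-1/51108) = 231779/145488 + 3996/4259 = 1568516809/619633392 ≈ 2.5314)
q - D(567, 85) = 1568516809/619633392 - 4*85 = 1568516809/619633392 - 1*340 = 1568516809/619633392 - 340 = -209106836471/619633392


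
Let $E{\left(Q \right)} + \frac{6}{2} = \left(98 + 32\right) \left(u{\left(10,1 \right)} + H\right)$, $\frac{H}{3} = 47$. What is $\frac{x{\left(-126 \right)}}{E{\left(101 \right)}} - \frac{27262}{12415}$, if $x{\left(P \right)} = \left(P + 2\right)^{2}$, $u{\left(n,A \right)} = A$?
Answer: $- \frac{312281694}{229143655} \approx -1.3628$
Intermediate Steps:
$H = 141$ ($H = 3 \cdot 47 = 141$)
$x{\left(P \right)} = \left(2 + P\right)^{2}$
$E{\left(Q \right)} = 18457$ ($E{\left(Q \right)} = -3 + \left(98 + 32\right) \left(1 + 141\right) = -3 + 130 \cdot 142 = -3 + 18460 = 18457$)
$\frac{x{\left(-126 \right)}}{E{\left(101 \right)}} - \frac{27262}{12415} = \frac{\left(2 - 126\right)^{2}}{18457} - \frac{27262}{12415} = \left(-124\right)^{2} \cdot \frac{1}{18457} - \frac{27262}{12415} = 15376 \cdot \frac{1}{18457} - \frac{27262}{12415} = \frac{15376}{18457} - \frac{27262}{12415} = - \frac{312281694}{229143655}$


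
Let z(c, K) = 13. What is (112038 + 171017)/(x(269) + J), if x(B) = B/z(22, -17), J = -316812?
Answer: -3679715/4118287 ≈ -0.89351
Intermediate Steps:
x(B) = B/13
(112038 + 171017)/(x(269) + J) = (112038 + 171017)/((1/13)*269 - 316812) = 283055/(269/13 - 316812) = 283055/(-4118287/13) = 283055*(-13/4118287) = -3679715/4118287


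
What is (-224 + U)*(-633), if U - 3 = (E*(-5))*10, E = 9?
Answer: 424743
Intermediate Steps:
U = -447 (U = 3 + (9*(-5))*10 = 3 - 45*10 = 3 - 450 = -447)
(-224 + U)*(-633) = (-224 - 447)*(-633) = -671*(-633) = 424743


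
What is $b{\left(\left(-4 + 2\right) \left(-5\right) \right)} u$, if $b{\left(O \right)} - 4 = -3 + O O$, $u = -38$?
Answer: $-3838$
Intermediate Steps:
$b{\left(O \right)} = 1 + O^{2}$ ($b{\left(O \right)} = 4 + \left(-3 + O O\right) = 4 + \left(-3 + O^{2}\right) = 1 + O^{2}$)
$b{\left(\left(-4 + 2\right) \left(-5\right) \right)} u = \left(1 + \left(\left(-4 + 2\right) \left(-5\right)\right)^{2}\right) \left(-38\right) = \left(1 + \left(\left(-2\right) \left(-5\right)\right)^{2}\right) \left(-38\right) = \left(1 + 10^{2}\right) \left(-38\right) = \left(1 + 100\right) \left(-38\right) = 101 \left(-38\right) = -3838$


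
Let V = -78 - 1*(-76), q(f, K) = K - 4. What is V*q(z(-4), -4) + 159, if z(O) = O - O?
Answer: 175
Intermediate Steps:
z(O) = 0
q(f, K) = -4 + K
V = -2 (V = -78 + 76 = -2)
V*q(z(-4), -4) + 159 = -2*(-4 - 4) + 159 = -2*(-8) + 159 = 16 + 159 = 175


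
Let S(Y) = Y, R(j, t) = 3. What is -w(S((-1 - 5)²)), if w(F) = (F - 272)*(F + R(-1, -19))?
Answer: 9204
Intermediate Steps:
w(F) = (-272 + F)*(3 + F) (w(F) = (F - 272)*(F + 3) = (-272 + F)*(3 + F))
-w(S((-1 - 5)²)) = -(-816 + ((-1 - 5)²)² - 269*(-1 - 5)²) = -(-816 + ((-6)²)² - 269*(-6)²) = -(-816 + 36² - 269*36) = -(-816 + 1296 - 9684) = -1*(-9204) = 9204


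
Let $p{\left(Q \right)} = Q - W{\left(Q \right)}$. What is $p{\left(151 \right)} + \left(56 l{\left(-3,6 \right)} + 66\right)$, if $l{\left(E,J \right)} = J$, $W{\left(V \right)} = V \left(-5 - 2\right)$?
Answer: $1610$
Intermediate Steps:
$W{\left(V \right)} = - 7 V$ ($W{\left(V \right)} = V \left(-7\right) = - 7 V$)
$p{\left(Q \right)} = 8 Q$ ($p{\left(Q \right)} = Q - - 7 Q = Q + 7 Q = 8 Q$)
$p{\left(151 \right)} + \left(56 l{\left(-3,6 \right)} + 66\right) = 8 \cdot 151 + \left(56 \cdot 6 + 66\right) = 1208 + \left(336 + 66\right) = 1208 + 402 = 1610$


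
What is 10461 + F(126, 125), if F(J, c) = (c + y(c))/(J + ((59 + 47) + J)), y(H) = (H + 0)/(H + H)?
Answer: 7490327/716 ≈ 10461.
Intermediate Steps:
y(H) = ½ (y(H) = H/((2*H)) = H*(1/(2*H)) = ½)
F(J, c) = (½ + c)/(106 + 2*J) (F(J, c) = (c + ½)/(J + ((59 + 47) + J)) = (½ + c)/(J + (106 + J)) = (½ + c)/(106 + 2*J))
10461 + F(126, 125) = 10461 + (1 + 2*125)/(4*(53 + 126)) = 10461 + (¼)*(1 + 250)/179 = 10461 + (¼)*(1/179)*251 = 10461 + 251/716 = 7490327/716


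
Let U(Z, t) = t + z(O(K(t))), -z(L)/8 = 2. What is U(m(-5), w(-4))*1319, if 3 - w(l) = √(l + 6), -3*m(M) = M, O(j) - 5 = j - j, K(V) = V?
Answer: -17147 - 1319*√2 ≈ -19012.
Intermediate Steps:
O(j) = 5 (O(j) = 5 + (j - j) = 5 + 0 = 5)
m(M) = -M/3
z(L) = -16 (z(L) = -8*2 = -16)
w(l) = 3 - √(6 + l) (w(l) = 3 - √(l + 6) = 3 - √(6 + l))
U(Z, t) = -16 + t (U(Z, t) = t - 16 = -16 + t)
U(m(-5), w(-4))*1319 = (-16 + (3 - √(6 - 4)))*1319 = (-16 + (3 - √2))*1319 = (-13 - √2)*1319 = -17147 - 1319*√2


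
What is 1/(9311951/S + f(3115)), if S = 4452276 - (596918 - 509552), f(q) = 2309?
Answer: 396810/917080831 ≈ 0.00043269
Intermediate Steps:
S = 4364910 (S = 4452276 - 1*87366 = 4452276 - 87366 = 4364910)
1/(9311951/S + f(3115)) = 1/(9311951/4364910 + 2309) = 1/(9311951*(1/4364910) + 2309) = 1/(846541/396810 + 2309) = 1/(917080831/396810) = 396810/917080831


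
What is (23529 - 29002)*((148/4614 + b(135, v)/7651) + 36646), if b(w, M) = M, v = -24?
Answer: -3540121477310444/17650857 ≈ -2.0056e+8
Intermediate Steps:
(23529 - 29002)*((148/4614 + b(135, v)/7651) + 36646) = (23529 - 29002)*((148/4614 - 24/7651) + 36646) = -5473*((148*(1/4614) - 24*1/7651) + 36646) = -5473*((74/2307 - 24/7651) + 36646) = -5473*(510806/17650857 + 36646) = -5473*646833816428/17650857 = -3540121477310444/17650857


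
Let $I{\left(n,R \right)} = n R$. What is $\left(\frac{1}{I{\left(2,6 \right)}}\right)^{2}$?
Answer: $\frac{1}{144} \approx 0.0069444$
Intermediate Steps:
$I{\left(n,R \right)} = R n$
$\left(\frac{1}{I{\left(2,6 \right)}}\right)^{2} = \left(\frac{1}{6 \cdot 2}\right)^{2} = \left(\frac{1}{12}\right)^{2} = \frac{1}{144}$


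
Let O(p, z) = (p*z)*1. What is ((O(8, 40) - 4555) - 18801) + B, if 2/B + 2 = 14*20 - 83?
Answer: -4492018/195 ≈ -23036.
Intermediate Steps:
O(p, z) = p*z
B = 2/195 (B = 2/(-2 + (14*20 - 83)) = 2/(-2 + (280 - 83)) = 2/(-2 + 197) = 2/195 ≈ 0.010256)
((O(8, 40) - 4555) - 18801) + B = ((8*40 - 4555) - 18801) + 2/195 = ((320 - 4555) - 18801) + 2/195 = (-4235 - 18801) + 2/195 = -23036 + 2/195 = -4492018/195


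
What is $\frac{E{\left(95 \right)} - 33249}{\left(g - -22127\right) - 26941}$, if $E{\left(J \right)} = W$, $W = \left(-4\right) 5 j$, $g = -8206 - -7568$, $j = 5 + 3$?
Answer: $\frac{33409}{5452} \approx 6.1278$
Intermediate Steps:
$j = 8$
$g = -638$ ($g = -8206 + 7568 = -638$)
$W = -160$ ($W = \left(-4\right) 5 \cdot 8 = \left(-20\right) 8 = -160$)
$E{\left(J \right)} = -160$
$\frac{E{\left(95 \right)} - 33249}{\left(g - -22127\right) - 26941} = \frac{-160 - 33249}{\left(-638 - -22127\right) - 26941} = - \frac{33409}{\left(-638 + 22127\right) - 26941} = - \frac{33409}{21489 - 26941} = - \frac{33409}{-5452} = \left(-33409\right) \left(- \frac{1}{5452}\right) = \frac{33409}{5452}$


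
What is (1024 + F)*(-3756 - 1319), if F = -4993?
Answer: 20142675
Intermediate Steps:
(1024 + F)*(-3756 - 1319) = (1024 - 4993)*(-3756 - 1319) = -3969*(-5075) = 20142675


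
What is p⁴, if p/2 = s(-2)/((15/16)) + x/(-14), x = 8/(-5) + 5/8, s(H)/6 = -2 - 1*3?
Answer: 102227375853085921/6146560000 ≈ 1.6632e+7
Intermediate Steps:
s(H) = -30 (s(H) = 6*(-2 - 1*3) = 6*(-2 - 3) = 6*(-5) = -30)
x = -39/40 (x = 8*(-⅕) + 5*(⅛) = -8/5 + 5/8 = -39/40 ≈ -0.97500)
p = -17881/280 (p = 2*(-30/(15/16) - 39/40/(-14)) = 2*(-30/(15*(1/16)) - 39/40*(-1/14)) = 2*(-30/15/16 + 39/560) = 2*(-30*16/15 + 39/560) = 2*(-32 + 39/560) = 2*(-17881/560) = -17881/280 ≈ -63.861)
p⁴ = (-17881/280)⁴ = 102227375853085921/6146560000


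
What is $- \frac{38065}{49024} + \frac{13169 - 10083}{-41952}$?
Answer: $- \frac{54630967}{64270464} \approx -0.85002$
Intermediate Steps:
$- \frac{38065}{49024} + \frac{13169 - 10083}{-41952} = \left(-38065\right) \frac{1}{49024} + \left(13169 - 10083\right) \left(- \frac{1}{41952}\right) = - \frac{38065}{49024} + 3086 \left(- \frac{1}{41952}\right) = - \frac{38065}{49024} - \frac{1543}{20976} = - \frac{54630967}{64270464}$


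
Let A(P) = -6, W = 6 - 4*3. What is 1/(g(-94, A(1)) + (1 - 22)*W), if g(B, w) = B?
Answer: 1/32 ≈ 0.031250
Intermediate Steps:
W = -6 (W = 6 - 12 = -6)
1/(g(-94, A(1)) + (1 - 22)*W) = 1/(-94 + (1 - 22)*(-6)) = 1/(-94 - 21*(-6)) = 1/(-94 + 126) = 1/32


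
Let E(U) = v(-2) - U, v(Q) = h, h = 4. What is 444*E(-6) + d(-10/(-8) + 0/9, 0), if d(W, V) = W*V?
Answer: 4440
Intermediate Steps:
v(Q) = 4
E(U) = 4 - U
d(W, V) = V*W
444*E(-6) + d(-10/(-8) + 0/9, 0) = 444*(4 - 1*(-6)) + 0*(-10/(-8) + 0/9) = 444*(4 + 6) + 0*(-10*(-1/8) + 0*(1/9)) = 444*10 + 0*(5/4 + 0) = 4440 + 0*(5/4) = 4440 + 0 = 4440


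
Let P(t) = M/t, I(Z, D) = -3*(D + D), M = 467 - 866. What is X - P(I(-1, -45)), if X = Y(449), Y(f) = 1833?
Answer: 165103/90 ≈ 1834.5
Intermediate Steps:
M = -399
I(Z, D) = -6*D
P(t) = -399/t
X = 1833
X - P(I(-1, -45)) = 1833 - (-399)/((-6*(-45))) = 1833 - (-399)/270 = 1833 - 1*(-133/90) = 1833 + 133/90 = 165103/90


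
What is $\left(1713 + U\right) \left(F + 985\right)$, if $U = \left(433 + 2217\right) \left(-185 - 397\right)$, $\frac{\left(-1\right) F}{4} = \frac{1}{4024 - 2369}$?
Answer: $- \frac{2511420250377}{1655} \approx -1.5175 \cdot 10^{9}$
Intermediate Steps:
$F = - \frac{4}{1655}$ ($F = - \frac{4}{4024 - 2369} = - \frac{4}{1655} \approx -0.0024169$)
$U = -1542300$ ($U = 2650 \left(-582\right) = -1542300$)
$\left(1713 + U\right) \left(F + 985\right) = \left(1713 - 1542300\right) \left(- \frac{4}{1655} + 985\right) = \left(-1540587\right) \frac{1630171}{1655} = - \frac{2511420250377}{1655}$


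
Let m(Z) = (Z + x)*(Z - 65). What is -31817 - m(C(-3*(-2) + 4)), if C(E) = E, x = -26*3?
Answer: -35557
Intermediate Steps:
x = -78
m(Z) = (-78 + Z)*(-65 + Z) (m(Z) = (Z - 78)*(Z - 65) = (-78 + Z)*(-65 + Z))
-31817 - m(C(-3*(-2) + 4)) = -31817 - (5070 + (-3*(-2) + 4)**2 - 143*(-3*(-2) + 4)) = -31817 - (5070 + (6 + 4)**2 - 143*(6 + 4)) = -31817 - (5070 + 10**2 - 143*10) = -31817 - (5070 + 100 - 1430) = -31817 - 1*3740 = -31817 - 3740 = -35557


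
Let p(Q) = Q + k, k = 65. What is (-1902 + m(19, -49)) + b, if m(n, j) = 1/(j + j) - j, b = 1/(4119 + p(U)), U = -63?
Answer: -748352897/403858 ≈ -1853.0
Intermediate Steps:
p(Q) = 65 + Q (p(Q) = Q + 65 = 65 + Q)
b = 1/4121 (b = 1/(4119 + (65 - 63)) = 1/(4119 + 2) = 1/4121 ≈ 0.00024266)
m(n, j) = 1/(2*j) - j
(-1902 + m(19, -49)) + b = (-1902 + ((½)/(-49) - 1*(-49))) + 1/4121 = (-1902 + ((½)*(-1/49) + 49)) + 1/4121 = (-1902 + (-1/98 + 49)) + 1/4121 = (-1902 + 4801/98) + 1/4121 = -181595/98 + 1/4121 = -748352897/403858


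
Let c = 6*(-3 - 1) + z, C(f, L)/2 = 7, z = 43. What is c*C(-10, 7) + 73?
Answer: 339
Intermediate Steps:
C(f, L) = 14 (C(f, L) = 2*7 = 14)
c = 19 (c = 6*(-3 - 1) + 43 = 6*(-4) + 43 = -24 + 43 = 19)
c*C(-10, 7) + 73 = 19*14 + 73 = 266 + 73 = 339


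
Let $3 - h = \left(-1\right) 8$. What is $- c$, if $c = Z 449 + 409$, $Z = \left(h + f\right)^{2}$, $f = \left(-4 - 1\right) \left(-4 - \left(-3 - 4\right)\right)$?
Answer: $-7593$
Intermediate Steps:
$f = -15$ ($f = - 5 \left(-4 - -7\right) = - 5 \left(-4 + 7\right) = \left(-5\right) 3 = -15$)
$h = 11$ ($h = 3 - \left(-1\right) 8 = 3 - -8 = 3 + 8 = 11$)
$Z = 16$ ($Z = \left(11 - 15\right)^{2} = \left(-4\right)^{2} = 16$)
$c = 7593$ ($c = 16 \cdot 449 + 409 = 7184 + 409 = 7593$)
$- c = \left(-1\right) 7593 = -7593$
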